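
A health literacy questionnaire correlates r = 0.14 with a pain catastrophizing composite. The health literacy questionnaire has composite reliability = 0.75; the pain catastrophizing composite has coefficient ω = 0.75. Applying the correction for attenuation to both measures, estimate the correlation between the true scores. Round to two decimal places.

0.19

r_true = r_obs / √(r_xx · r_yy) = 0.14 / √(0.75 × 0.75) = 0.14 / √0.5625 = 0.14 / 0.7500 ≈ 0.19.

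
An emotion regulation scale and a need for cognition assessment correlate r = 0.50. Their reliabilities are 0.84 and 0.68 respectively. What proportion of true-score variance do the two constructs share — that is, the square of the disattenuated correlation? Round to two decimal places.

0.44

Disattenuated r = 0.50 / √(0.84 × 0.68) = 0.50 / 0.7558 = 0.6616.
Shared true-score variance = 0.6616² = 0.4377 ≈ 0.44.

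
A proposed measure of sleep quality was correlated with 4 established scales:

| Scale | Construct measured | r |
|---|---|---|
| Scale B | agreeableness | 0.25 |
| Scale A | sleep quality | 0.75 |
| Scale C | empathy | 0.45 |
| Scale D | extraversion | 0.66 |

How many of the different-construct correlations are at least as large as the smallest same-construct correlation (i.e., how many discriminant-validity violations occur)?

Convergent (same construct = sleep quality): Scale A.
Smallest convergent = 0.75. Discriminant values: 0.25, 0.45, 0.66; count ≥ 0.75 → 0.

0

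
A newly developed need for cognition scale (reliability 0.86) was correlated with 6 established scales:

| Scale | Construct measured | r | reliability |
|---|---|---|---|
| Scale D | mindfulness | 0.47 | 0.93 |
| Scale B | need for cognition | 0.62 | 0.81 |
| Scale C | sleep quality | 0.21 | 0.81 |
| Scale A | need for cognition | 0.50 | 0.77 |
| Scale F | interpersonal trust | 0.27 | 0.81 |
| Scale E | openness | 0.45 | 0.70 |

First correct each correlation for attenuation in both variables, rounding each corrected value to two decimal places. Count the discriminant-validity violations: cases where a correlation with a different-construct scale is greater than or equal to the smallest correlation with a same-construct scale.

0

Disattenuated r (r / √(r_scale · r_new)):
  Scale D (disc): 0.47 / √(0.93·0.86) = 0.53
  Scale B (conv): 0.62 / √(0.81·0.86) = 0.74
  Scale C (disc): 0.21 / √(0.81·0.86) = 0.25
  Scale A (conv): 0.50 / √(0.77·0.86) = 0.61
  Scale F (disc): 0.27 / √(0.81·0.86) = 0.32
  Scale E (disc): 0.45 / √(0.70·0.86) = 0.58
Smallest convergent = 0.61. Discriminant values: 0.53, 0.25, 0.32, 0.58; count ≥ 0.61 → 0.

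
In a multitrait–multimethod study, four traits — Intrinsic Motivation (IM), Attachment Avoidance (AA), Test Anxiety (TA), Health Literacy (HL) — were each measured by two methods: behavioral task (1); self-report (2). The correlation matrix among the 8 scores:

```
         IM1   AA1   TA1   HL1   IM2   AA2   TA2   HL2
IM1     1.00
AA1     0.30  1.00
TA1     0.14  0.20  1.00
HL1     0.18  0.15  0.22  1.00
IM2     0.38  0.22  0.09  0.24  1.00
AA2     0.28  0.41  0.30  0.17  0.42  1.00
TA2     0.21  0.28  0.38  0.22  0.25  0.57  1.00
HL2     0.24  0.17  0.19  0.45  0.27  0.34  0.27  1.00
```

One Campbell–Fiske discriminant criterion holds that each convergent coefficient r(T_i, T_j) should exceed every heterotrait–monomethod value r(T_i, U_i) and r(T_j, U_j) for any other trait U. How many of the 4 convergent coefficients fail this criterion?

Each convergent coefficient versus the relevant comparison correlations:
IM (methods 1·2): 0.38 vs {0.30, 0.42, 0.14, 0.25, 0.18, 0.27} → fail.
AA (methods 1·2): 0.41 vs {0.30, 0.42, 0.20, 0.57, 0.15, 0.34} → fail.
TA (methods 1·2): 0.38 vs {0.14, 0.25, 0.20, 0.57, 0.22, 0.27} → fail.
HL (methods 1·2): 0.45 vs {0.18, 0.27, 0.15, 0.34, 0.22, 0.27} → pass.
3 of 4 fail.

3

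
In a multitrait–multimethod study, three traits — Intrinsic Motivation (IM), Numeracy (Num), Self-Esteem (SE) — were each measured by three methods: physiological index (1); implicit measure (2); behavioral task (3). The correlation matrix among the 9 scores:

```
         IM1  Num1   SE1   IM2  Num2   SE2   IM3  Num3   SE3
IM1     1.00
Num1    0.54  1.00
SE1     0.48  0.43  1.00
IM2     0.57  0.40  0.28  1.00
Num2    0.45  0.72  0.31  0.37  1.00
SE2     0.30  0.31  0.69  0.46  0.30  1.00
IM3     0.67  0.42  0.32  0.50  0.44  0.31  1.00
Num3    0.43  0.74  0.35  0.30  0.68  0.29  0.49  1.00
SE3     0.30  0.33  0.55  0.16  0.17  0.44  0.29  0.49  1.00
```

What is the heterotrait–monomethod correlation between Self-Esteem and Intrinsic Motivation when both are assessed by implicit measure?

0.46

Different traits, same method: r(SE2, IM2) = 0.46.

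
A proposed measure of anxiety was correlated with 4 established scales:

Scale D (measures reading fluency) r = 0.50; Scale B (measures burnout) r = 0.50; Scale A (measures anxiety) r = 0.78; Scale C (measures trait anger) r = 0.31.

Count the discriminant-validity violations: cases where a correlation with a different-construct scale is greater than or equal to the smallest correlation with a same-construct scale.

0

Convergent (same construct = anxiety): Scale A.
Smallest convergent = 0.78. Discriminant values: 0.50, 0.50, 0.31; count ≥ 0.78 → 0.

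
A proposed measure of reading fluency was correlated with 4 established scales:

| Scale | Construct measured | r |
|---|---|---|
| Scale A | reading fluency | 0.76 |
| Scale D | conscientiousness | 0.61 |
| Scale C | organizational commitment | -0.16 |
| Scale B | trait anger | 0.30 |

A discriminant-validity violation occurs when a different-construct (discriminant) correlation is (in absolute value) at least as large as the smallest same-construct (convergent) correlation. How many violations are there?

0

Convergent (same construct = reading fluency): Scale A.
Smallest convergent = 0.76. Discriminant |r|: 0.61, 0.16, 0.30; count ≥ 0.76 → 0.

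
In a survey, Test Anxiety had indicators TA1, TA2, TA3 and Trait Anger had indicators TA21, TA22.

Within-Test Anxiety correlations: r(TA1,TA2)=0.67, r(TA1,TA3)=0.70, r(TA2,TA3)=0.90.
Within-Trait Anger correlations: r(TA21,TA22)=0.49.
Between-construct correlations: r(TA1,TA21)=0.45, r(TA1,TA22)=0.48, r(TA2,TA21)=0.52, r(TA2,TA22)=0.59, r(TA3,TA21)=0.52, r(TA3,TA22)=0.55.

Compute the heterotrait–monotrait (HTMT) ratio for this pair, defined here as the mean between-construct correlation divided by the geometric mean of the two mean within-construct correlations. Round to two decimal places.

Between-construct mean = 3.11/6 = 0.5183.
Mean within-TA = 2.27/3 = 0.7567; mean within-TA2 = 0.49/1 = 0.4900.
Geometric mean = √(0.7567 × 0.4900) = 0.6089.
HTMT = 0.5183 / 0.6089 = 0.85.

0.85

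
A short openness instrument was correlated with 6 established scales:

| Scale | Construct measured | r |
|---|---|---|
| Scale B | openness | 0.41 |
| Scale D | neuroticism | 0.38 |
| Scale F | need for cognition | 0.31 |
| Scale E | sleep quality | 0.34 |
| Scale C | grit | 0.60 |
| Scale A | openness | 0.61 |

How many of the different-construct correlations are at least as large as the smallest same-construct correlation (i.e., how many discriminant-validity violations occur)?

1

Convergent (same construct = openness): Scale B, Scale A.
Smallest convergent = 0.41. Discriminant values: 0.38, 0.31, 0.34, 0.60; count ≥ 0.41 → 1.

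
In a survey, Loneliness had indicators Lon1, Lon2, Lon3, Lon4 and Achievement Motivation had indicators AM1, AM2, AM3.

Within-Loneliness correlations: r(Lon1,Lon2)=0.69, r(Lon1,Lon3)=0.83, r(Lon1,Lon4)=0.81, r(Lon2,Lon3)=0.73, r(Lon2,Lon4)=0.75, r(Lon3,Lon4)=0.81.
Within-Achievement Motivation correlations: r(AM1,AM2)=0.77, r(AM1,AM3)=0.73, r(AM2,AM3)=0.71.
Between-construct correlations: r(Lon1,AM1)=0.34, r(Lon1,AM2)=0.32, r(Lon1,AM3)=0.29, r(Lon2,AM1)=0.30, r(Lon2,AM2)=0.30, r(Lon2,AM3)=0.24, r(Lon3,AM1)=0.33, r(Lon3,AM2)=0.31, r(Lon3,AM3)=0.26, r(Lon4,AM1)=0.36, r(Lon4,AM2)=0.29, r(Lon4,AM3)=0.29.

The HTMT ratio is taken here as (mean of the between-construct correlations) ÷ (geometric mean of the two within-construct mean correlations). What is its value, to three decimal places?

0.402

Mean heterotrait r = 3.63/12 = 0.3025.
Mean within-Lon = 4.62/6 = 0.7700; mean within-AM = 2.21/3 = 0.7367.
Geometric mean = √(0.7700 × 0.7367) = 0.7532.
HTMT = 0.3025 / 0.7532 = 0.402.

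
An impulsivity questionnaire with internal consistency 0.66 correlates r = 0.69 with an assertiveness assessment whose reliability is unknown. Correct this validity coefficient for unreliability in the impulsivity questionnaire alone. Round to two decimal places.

Single correction: r_c = r_obs / √r_xx = 0.69 / √0.66 = 0.69 / 0.8124 ≈ 0.85.

0.85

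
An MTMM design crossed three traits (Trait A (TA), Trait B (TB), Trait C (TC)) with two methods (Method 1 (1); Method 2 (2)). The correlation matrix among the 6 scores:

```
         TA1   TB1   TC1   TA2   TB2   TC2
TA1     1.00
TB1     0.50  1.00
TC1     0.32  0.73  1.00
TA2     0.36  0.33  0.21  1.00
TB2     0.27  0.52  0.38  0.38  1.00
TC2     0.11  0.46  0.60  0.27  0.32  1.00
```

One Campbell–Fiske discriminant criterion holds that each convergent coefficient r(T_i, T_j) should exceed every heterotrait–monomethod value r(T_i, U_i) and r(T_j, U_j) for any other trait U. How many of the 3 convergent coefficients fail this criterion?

Checking each validity diagonal entry against its comparison values:
TA (methods 1·2): 0.36 vs {0.50, 0.38, 0.32, 0.27} → fail.
TB (methods 1·2): 0.52 vs {0.50, 0.38, 0.73, 0.32} → fail.
TC (methods 1·2): 0.60 vs {0.32, 0.27, 0.73, 0.32} → fail.
3 of 3 fail.

3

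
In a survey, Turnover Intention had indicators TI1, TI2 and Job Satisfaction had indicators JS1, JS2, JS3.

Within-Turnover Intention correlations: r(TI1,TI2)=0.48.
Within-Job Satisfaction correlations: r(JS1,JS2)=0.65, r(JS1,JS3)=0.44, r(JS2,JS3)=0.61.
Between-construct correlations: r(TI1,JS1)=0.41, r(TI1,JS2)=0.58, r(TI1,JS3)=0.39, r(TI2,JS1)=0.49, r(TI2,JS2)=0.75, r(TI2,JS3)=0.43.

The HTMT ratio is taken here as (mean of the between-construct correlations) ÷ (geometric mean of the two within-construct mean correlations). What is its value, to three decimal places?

Mean heterotrait r = 3.05/6 = 0.5083.
Mean within-TI = 0.48/1 = 0.4800; mean within-JS = 1.70/3 = 0.5667.
Geometric mean = √(0.4800 × 0.5667) = 0.5216.
HTMT = 0.5083 / 0.5216 = 0.975.

0.975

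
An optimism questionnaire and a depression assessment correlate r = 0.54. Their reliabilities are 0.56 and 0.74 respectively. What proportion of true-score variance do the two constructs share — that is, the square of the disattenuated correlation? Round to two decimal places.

0.70

Disattenuated r = 0.54 / √(0.56 × 0.74) = 0.54 / 0.6437 = 0.8389.
Shared true-score variance = 0.8389² = 0.7038 ≈ 0.70.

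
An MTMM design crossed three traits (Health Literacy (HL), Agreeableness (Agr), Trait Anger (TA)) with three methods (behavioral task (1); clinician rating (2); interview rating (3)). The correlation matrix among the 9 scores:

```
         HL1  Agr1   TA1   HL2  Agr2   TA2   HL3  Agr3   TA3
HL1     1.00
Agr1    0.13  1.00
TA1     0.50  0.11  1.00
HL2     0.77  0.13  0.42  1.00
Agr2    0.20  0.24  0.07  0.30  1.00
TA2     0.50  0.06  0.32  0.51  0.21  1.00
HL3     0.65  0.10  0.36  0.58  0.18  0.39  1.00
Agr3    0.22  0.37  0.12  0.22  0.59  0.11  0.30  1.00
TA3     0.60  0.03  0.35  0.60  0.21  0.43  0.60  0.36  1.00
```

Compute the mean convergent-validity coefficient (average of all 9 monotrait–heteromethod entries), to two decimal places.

Convergent values: 0.77, 0.65, 0.58, 0.24, 0.37, 0.59, 0.32, 0.35, 0.43; mean = 4.30/9 = 0.48.

0.48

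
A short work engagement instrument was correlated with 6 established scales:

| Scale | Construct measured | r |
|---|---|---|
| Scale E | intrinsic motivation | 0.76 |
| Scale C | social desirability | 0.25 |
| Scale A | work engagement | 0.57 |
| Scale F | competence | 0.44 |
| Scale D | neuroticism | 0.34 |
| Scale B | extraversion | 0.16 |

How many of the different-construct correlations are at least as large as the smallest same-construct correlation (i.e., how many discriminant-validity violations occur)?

1

Convergent (same construct = work engagement): Scale A.
Smallest convergent = 0.57. Discriminant values: 0.76, 0.25, 0.44, 0.34, 0.16; count ≥ 0.57 → 1.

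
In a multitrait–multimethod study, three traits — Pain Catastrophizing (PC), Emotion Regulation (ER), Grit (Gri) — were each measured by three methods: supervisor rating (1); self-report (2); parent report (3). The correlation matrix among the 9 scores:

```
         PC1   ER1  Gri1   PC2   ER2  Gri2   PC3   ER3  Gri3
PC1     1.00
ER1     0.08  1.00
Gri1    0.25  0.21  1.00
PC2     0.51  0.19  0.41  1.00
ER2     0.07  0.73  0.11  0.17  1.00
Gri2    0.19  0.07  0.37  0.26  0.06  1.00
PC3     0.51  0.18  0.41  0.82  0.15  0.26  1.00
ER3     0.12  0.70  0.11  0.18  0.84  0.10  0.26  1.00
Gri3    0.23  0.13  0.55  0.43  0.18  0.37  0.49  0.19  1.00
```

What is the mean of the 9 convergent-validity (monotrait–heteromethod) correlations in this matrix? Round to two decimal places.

Convergent values: 0.51, 0.51, 0.82, 0.73, 0.70, 0.84, 0.37, 0.55, 0.37; mean = 5.40/9 = 0.60.

0.60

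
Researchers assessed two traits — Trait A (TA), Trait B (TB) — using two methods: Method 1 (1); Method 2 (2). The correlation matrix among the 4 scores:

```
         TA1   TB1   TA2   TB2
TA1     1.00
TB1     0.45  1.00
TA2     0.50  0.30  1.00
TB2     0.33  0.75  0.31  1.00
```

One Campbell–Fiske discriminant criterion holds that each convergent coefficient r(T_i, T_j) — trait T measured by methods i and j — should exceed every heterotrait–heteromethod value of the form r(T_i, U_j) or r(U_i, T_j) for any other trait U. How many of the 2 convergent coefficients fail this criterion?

Convergent coefficients and their comparison sets:
TA (methods 1·2): 0.50 vs {0.33, 0.30} → pass.
TB (methods 1·2): 0.75 vs {0.30, 0.33} → pass.
0 of 2 fail.

0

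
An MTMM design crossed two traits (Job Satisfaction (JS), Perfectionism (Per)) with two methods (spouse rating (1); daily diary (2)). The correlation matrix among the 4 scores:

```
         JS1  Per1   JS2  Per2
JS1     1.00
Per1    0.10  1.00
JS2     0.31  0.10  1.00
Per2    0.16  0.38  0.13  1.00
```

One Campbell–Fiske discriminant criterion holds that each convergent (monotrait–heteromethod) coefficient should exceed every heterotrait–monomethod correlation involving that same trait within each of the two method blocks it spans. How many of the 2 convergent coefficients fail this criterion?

Convergent coefficients and their comparison sets:
JS (methods 1·2): 0.31 vs {0.10, 0.13} → pass.
Per (methods 1·2): 0.38 vs {0.10, 0.13} → pass.
0 of 2 fail.

0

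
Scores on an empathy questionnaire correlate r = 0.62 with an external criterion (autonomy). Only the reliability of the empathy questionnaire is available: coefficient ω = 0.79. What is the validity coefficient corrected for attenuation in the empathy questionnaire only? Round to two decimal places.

0.70

Single correction: r_c = r_obs / √r_xx = 0.62 / √0.79 = 0.62 / 0.8888 ≈ 0.70.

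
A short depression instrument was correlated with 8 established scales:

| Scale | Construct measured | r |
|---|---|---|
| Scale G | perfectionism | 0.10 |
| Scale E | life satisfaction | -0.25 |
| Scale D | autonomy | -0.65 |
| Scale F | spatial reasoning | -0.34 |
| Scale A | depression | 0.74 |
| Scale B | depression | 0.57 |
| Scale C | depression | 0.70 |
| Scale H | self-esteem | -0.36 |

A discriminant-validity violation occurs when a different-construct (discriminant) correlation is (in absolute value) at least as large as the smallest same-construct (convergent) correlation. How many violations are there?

Convergent (same construct = depression): Scale A, Scale B, Scale C.
Smallest convergent = 0.57. Discriminant |r|: 0.10, 0.25, 0.65, 0.34, 0.36; count ≥ 0.57 → 1.

1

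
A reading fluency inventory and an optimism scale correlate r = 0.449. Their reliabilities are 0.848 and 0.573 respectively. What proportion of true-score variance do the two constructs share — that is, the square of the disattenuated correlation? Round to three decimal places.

Disattenuated r = 0.449 / √(0.848 × 0.573) = 0.449 / 0.6971 = 0.6441.
Shared true-score variance = 0.6441² = 0.4149 ≈ 0.415.

0.415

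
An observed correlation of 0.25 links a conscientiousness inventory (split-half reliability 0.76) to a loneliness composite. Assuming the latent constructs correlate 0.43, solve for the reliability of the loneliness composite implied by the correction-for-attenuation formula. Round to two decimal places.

0.44

r_true = r_obs / √(r_xx · r_yy) ⇒ 0.43 = 0.25 / √(0.76 · r_yy).
√(0.76 · r_yy) = 0.25 / 0.43 = 0.5814; 0.76 · r_yy = 0.3380; r_yy = 0.3380 / 0.76 ≈ 0.44.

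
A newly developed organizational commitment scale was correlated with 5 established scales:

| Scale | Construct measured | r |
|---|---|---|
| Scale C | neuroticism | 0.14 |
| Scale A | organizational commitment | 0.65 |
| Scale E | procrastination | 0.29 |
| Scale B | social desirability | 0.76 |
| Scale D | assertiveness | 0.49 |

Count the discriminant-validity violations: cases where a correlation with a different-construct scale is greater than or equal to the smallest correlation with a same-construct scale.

Convergent (same construct = organizational commitment): Scale A.
Smallest convergent = 0.65. Discriminant values: 0.14, 0.29, 0.76, 0.49; count ≥ 0.65 → 1.

1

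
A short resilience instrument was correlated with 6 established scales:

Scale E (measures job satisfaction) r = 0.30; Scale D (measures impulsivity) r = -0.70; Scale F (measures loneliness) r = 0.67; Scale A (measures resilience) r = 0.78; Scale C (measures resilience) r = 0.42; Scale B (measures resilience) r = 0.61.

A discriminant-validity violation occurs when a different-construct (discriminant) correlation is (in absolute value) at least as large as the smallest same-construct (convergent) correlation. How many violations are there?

2

Convergent (same construct = resilience): Scale A, Scale C, Scale B.
Smallest convergent = 0.42. Discriminant |r|: 0.30, 0.70, 0.67; count ≥ 0.42 → 2.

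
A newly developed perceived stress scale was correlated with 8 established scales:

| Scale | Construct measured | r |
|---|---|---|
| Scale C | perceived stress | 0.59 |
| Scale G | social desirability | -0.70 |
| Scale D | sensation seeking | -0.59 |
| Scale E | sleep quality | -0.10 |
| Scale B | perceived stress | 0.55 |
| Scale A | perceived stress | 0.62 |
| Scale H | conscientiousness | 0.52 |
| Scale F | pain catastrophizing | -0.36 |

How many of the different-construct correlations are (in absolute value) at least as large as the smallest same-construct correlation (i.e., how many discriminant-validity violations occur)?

Convergent (same construct = perceived stress): Scale C, Scale B, Scale A.
Smallest convergent = 0.55. Discriminant |r|: 0.70, 0.59, 0.10, 0.52, 0.36; count ≥ 0.55 → 2.

2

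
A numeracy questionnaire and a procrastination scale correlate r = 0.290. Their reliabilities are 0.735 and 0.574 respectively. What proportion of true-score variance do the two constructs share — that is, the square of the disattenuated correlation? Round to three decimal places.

0.199

Disattenuated r = 0.290 / √(0.735 × 0.574) = 0.290 / 0.6495 = 0.4465.
Shared true-score variance = 0.4465² = 0.1994 ≈ 0.199.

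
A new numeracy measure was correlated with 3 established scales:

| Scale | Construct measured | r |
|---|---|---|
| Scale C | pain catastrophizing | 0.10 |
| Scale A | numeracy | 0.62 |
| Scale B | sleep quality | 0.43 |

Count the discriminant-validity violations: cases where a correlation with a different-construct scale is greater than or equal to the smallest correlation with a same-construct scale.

Convergent (same construct = numeracy): Scale A.
Smallest convergent = 0.62. Discriminant values: 0.10, 0.43; count ≥ 0.62 → 0.

0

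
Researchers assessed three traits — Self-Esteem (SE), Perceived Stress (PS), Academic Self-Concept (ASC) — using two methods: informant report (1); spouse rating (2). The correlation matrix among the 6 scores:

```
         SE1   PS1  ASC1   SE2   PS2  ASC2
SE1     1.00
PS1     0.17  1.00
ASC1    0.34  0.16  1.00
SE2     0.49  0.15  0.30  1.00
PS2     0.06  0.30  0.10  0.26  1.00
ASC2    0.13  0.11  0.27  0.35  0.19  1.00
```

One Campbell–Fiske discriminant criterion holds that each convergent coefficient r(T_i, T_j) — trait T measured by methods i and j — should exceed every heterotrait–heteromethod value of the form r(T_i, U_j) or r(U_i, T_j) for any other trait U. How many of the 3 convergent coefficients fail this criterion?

Each convergent coefficient versus the relevant comparison correlations:
SE (methods 1·2): 0.49 vs {0.06, 0.15, 0.13, 0.30} → pass.
PS (methods 1·2): 0.30 vs {0.15, 0.06, 0.11, 0.10} → pass.
ASC (methods 1·2): 0.27 vs {0.30, 0.13, 0.10, 0.11} → fail.
1 of 3 fail.

1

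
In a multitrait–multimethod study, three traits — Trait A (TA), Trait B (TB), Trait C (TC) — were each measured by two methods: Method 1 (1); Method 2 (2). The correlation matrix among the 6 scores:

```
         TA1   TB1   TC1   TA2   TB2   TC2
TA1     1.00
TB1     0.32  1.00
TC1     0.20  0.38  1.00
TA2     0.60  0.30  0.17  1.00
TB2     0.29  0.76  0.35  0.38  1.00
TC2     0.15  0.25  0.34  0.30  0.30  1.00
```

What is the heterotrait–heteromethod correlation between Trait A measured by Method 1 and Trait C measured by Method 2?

0.15

Different traits and methods: r(TA1, TC2) = 0.15.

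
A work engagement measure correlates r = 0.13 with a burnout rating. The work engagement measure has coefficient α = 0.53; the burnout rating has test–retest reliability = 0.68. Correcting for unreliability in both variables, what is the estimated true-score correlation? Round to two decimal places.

r_true = r_obs / √(r_xx · r_yy) = 0.13 / √(0.53 × 0.68) = 0.13 / √0.3604 = 0.13 / 0.6003 ≈ 0.22.

0.22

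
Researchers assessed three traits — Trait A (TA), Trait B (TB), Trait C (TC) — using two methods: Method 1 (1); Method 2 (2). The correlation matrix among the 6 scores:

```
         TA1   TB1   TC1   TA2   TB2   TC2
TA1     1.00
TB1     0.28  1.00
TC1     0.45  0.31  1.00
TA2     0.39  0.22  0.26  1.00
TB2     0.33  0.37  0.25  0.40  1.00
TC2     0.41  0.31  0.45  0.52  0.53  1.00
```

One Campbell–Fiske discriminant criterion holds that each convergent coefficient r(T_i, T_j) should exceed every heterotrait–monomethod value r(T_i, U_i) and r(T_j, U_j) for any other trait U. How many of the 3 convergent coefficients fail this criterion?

Each convergent coefficient versus the relevant comparison correlations:
TA (methods 1·2): 0.39 vs {0.28, 0.40, 0.45, 0.52} → fail.
TB (methods 1·2): 0.37 vs {0.28, 0.40, 0.31, 0.53} → fail.
TC (methods 1·2): 0.45 vs {0.45, 0.52, 0.31, 0.53} → fail.
3 of 3 fail.

3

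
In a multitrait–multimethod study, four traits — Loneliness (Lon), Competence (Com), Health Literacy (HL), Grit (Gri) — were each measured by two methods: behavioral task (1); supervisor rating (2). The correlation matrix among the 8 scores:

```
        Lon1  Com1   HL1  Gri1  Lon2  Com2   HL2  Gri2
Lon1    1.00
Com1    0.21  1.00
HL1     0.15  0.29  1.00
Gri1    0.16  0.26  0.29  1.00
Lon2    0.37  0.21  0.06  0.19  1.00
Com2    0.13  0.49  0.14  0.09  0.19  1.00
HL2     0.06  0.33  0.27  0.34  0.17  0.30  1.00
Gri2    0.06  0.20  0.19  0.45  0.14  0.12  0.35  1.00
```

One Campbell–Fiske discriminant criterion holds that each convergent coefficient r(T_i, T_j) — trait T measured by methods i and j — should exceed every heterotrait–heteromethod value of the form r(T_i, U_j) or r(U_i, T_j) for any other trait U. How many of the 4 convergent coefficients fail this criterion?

Convergent coefficients and their comparison sets:
Lon (methods 1·2): 0.37 vs {0.13, 0.21, 0.06, 0.06, 0.06, 0.19} → pass.
Com (methods 1·2): 0.49 vs {0.21, 0.13, 0.33, 0.14, 0.20, 0.09} → pass.
HL (methods 1·2): 0.27 vs {0.06, 0.06, 0.14, 0.33, 0.19, 0.34} → fail.
Gri (methods 1·2): 0.45 vs {0.19, 0.06, 0.09, 0.20, 0.34, 0.19} → pass.
1 of 4 fail.

1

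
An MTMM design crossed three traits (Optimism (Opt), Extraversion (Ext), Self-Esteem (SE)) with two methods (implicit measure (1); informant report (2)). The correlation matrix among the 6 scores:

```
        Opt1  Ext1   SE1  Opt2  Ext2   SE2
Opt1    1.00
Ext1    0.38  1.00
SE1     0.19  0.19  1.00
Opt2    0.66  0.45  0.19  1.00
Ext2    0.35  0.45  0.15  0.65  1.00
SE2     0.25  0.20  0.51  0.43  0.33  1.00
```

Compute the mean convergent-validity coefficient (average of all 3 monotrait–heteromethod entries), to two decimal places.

0.54

Convergent values: 0.66, 0.45, 0.51; mean = 1.62/3 = 0.54.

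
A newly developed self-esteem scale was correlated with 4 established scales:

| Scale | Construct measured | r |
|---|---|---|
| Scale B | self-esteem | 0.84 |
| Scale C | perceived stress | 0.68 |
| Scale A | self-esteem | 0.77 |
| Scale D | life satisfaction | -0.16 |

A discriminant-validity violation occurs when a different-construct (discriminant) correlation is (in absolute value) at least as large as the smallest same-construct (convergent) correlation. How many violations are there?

Convergent (same construct = self-esteem): Scale B, Scale A.
Smallest convergent = 0.77. Discriminant |r|: 0.68, 0.16; count ≥ 0.77 → 0.

0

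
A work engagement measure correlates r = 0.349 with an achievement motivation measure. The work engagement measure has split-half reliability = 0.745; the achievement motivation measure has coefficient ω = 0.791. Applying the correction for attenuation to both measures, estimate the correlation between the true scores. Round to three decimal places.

0.455

r_true = r_obs / √(r_xx · r_yy) = 0.349 / √(0.745 × 0.791) = 0.349 / √0.589295 = 0.349 / 0.7677 ≈ 0.455.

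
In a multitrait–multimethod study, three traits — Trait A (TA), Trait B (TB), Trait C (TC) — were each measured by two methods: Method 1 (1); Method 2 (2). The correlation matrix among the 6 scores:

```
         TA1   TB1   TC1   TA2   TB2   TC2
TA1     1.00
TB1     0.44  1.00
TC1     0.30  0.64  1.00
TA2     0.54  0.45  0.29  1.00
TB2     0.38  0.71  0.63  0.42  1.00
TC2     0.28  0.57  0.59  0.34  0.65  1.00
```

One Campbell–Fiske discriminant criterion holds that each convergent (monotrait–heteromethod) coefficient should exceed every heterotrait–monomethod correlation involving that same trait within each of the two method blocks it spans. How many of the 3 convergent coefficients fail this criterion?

1

Checking each validity diagonal entry against its comparison values:
TA (methods 1·2): 0.54 vs {0.44, 0.42, 0.30, 0.34} → pass.
TB (methods 1·2): 0.71 vs {0.44, 0.42, 0.64, 0.65} → pass.
TC (methods 1·2): 0.59 vs {0.30, 0.34, 0.64, 0.65} → fail.
1 of 3 fail.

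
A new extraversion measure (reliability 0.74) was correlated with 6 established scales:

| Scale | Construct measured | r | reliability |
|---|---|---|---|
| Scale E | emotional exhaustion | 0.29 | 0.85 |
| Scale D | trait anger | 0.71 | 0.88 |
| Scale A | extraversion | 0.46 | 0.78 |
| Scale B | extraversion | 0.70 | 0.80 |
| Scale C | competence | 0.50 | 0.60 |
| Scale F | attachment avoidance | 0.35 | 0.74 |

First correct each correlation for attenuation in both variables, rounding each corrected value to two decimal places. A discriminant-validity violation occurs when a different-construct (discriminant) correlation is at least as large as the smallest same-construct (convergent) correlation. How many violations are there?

Disattenuated r (r / √(r_scale · r_new)):
  Scale E (disc): 0.29 / √(0.85·0.74) = 0.37
  Scale D (disc): 0.71 / √(0.88·0.74) = 0.88
  Scale A (conv): 0.46 / √(0.78·0.74) = 0.61
  Scale B (conv): 0.70 / √(0.80·0.74) = 0.91
  Scale C (disc): 0.50 / √(0.60·0.74) = 0.75
  Scale F (disc): 0.35 / √(0.74·0.74) = 0.47
Smallest convergent = 0.61. Discriminant values: 0.37, 0.88, 0.75, 0.47; count ≥ 0.61 → 2.

2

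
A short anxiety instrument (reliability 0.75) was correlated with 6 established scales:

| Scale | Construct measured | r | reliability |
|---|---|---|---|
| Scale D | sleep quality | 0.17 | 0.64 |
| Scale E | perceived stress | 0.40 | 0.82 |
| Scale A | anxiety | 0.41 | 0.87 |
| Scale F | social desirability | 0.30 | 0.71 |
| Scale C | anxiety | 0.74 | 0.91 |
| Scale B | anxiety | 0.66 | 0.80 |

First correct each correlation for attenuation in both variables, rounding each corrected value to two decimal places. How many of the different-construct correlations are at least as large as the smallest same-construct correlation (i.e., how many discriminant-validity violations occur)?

Disattenuated r (r / √(r_scale · r_new)):
  Scale D (disc): 0.17 / √(0.64·0.75) = 0.25
  Scale E (disc): 0.40 / √(0.82·0.75) = 0.51
  Scale A (conv): 0.41 / √(0.87·0.75) = 0.51
  Scale F (disc): 0.30 / √(0.71·0.75) = 0.41
  Scale C (conv): 0.74 / √(0.91·0.75) = 0.90
  Scale B (conv): 0.66 / √(0.80·0.75) = 0.85
Smallest convergent = 0.51. Discriminant values: 0.25, 0.51, 0.41; count ≥ 0.51 → 1.

1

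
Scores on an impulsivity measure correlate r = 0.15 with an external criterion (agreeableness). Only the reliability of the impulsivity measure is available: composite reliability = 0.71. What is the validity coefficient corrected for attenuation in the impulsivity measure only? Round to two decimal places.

0.18

Single correction: r_c = r_obs / √r_xx = 0.15 / √0.71 = 0.15 / 0.8426 ≈ 0.18.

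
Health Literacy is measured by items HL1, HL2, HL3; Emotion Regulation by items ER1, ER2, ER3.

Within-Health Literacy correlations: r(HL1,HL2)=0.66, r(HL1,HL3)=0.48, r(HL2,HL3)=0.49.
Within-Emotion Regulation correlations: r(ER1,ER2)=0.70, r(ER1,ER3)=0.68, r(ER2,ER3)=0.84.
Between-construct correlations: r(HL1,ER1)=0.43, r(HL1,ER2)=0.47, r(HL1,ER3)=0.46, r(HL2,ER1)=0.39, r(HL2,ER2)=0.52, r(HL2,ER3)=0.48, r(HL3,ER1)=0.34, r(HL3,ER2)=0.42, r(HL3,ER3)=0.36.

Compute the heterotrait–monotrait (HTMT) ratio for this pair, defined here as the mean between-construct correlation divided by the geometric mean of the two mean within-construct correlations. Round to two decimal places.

0.68

Mean between = 3.87/9 = 0.4300.
Mean within-HL = 1.63/3 = 0.5433; mean within-ER = 2.22/3 = 0.7400.
Geometric mean = √(0.5433 × 0.7400) = 0.6341.
HTMT = 0.4300 / 0.6341 = 0.68.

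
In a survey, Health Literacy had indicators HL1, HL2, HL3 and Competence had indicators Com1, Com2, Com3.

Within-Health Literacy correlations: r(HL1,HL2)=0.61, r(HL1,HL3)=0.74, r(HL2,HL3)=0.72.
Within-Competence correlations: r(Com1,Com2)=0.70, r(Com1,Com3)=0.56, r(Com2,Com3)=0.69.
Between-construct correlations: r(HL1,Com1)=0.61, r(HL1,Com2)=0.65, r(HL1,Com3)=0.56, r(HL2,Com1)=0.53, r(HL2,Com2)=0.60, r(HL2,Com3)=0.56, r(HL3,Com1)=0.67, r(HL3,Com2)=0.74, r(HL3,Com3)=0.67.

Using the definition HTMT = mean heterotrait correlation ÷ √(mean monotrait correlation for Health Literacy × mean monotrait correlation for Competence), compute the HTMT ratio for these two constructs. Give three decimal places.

0.927

Mean between = 5.59/9 = 0.6211.
Mean within-HL = 2.07/3 = 0.6900; mean within-Com = 1.95/3 = 0.6500.
Geometric mean = √(0.6900 × 0.6500) = 0.6697.
HTMT = 0.6211 / 0.6697 = 0.927.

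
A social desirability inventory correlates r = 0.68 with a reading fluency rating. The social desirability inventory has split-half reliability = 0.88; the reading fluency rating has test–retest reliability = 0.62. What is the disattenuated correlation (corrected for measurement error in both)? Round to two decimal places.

r_true = r_obs / √(r_xx · r_yy) = 0.68 / √(0.88 × 0.62) = 0.68 / √0.5456 = 0.68 / 0.7386 ≈ 0.92.

0.92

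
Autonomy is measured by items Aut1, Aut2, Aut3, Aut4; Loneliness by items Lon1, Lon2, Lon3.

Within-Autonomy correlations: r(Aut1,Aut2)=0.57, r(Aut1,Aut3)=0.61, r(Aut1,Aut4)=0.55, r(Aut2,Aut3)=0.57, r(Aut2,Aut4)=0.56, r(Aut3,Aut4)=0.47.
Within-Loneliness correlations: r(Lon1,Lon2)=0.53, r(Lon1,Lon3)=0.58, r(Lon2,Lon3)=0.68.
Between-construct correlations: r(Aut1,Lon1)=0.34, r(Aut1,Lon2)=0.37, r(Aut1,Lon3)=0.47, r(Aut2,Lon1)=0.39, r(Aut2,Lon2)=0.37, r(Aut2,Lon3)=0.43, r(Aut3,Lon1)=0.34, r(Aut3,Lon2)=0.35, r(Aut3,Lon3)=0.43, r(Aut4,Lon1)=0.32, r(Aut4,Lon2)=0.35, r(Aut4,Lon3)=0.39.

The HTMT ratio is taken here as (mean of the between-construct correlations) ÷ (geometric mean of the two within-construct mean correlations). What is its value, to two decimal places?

0.66

Between-construct mean = 4.55/12 = 0.3792.
Mean within-Aut = 3.33/6 = 0.5550; mean within-Lon = 1.79/3 = 0.5967.
Geometric mean = √(0.5550 × 0.5967) = 0.5755.
HTMT = 0.3792 / 0.5755 = 0.66.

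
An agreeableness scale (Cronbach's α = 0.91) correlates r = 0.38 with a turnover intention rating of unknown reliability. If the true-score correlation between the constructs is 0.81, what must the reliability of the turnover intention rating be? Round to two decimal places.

0.24

r_true = r_obs / √(r_xx · r_yy) ⇒ 0.81 = 0.38 / √(0.91 · r_yy).
√(0.91 · r_yy) = 0.38 / 0.81 = 0.4691; 0.91 · r_yy = 0.2201; r_yy = 0.2201 / 0.91 ≈ 0.24.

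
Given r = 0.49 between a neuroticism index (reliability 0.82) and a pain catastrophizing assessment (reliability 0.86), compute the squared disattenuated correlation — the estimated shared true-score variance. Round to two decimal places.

0.34

Disattenuated r = 0.49 / √(0.82 × 0.86) = 0.49 / 0.8398 = 0.5835.
Shared true-score variance = 0.5835² = 0.3405 ≈ 0.34.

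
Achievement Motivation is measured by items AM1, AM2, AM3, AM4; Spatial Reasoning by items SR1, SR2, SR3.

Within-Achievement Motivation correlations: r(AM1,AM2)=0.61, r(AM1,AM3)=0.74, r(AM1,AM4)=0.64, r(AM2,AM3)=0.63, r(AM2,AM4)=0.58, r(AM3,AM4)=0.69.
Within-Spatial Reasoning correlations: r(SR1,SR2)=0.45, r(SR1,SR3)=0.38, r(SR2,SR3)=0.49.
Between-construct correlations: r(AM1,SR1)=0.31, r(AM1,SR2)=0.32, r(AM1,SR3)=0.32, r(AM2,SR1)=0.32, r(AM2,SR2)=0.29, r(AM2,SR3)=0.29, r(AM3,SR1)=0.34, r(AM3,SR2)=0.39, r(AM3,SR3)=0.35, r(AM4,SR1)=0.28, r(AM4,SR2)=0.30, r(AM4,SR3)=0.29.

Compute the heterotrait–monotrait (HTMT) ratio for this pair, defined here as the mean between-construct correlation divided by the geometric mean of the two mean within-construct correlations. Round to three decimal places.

Between-construct mean = 3.80/12 = 0.3167.
Mean within-AM = 3.89/6 = 0.6483; mean within-SR = 1.32/3 = 0.4400.
Geometric mean = √(0.6483 × 0.4400) = 0.5341.
HTMT = 0.3167 / 0.5341 = 0.593.

0.593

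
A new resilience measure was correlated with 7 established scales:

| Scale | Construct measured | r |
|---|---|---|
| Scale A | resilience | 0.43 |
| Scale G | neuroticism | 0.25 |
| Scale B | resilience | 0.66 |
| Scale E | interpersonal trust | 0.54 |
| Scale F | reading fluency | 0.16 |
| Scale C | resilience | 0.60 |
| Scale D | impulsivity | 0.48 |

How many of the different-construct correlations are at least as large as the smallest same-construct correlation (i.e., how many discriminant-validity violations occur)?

2

Convergent (same construct = resilience): Scale A, Scale B, Scale C.
Smallest convergent = 0.43. Discriminant values: 0.25, 0.54, 0.16, 0.48; count ≥ 0.43 → 2.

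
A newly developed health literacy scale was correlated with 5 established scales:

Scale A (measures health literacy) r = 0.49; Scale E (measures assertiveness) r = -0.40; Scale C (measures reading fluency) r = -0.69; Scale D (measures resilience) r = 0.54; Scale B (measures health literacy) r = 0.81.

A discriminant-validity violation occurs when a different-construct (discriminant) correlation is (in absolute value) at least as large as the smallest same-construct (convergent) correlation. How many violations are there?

2

Convergent (same construct = health literacy): Scale A, Scale B.
Smallest convergent = 0.49. Discriminant |r|: 0.40, 0.69, 0.54; count ≥ 0.49 → 2.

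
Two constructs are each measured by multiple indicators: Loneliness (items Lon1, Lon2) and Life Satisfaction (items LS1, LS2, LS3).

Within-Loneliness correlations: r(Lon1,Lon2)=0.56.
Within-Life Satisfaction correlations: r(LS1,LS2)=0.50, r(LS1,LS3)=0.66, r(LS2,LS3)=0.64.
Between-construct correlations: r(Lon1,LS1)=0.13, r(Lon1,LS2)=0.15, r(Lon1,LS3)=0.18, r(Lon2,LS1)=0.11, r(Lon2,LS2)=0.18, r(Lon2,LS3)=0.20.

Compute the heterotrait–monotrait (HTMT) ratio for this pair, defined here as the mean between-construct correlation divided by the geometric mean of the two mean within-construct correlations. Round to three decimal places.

Mean heterotrait r = 0.95/6 = 0.1583.
Mean within-Lon = 0.56/1 = 0.5600; mean within-LS = 1.80/3 = 0.6000.
Geometric mean = √(0.5600 × 0.6000) = 0.5797.
HTMT = 0.1583 / 0.5797 = 0.273.

0.273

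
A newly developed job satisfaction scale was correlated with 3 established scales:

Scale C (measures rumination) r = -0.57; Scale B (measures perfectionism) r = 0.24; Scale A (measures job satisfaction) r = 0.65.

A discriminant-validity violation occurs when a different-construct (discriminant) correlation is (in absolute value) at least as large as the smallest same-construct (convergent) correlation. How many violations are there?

0

Convergent (same construct = job satisfaction): Scale A.
Smallest convergent = 0.65. Discriminant |r|: 0.57, 0.24; count ≥ 0.65 → 0.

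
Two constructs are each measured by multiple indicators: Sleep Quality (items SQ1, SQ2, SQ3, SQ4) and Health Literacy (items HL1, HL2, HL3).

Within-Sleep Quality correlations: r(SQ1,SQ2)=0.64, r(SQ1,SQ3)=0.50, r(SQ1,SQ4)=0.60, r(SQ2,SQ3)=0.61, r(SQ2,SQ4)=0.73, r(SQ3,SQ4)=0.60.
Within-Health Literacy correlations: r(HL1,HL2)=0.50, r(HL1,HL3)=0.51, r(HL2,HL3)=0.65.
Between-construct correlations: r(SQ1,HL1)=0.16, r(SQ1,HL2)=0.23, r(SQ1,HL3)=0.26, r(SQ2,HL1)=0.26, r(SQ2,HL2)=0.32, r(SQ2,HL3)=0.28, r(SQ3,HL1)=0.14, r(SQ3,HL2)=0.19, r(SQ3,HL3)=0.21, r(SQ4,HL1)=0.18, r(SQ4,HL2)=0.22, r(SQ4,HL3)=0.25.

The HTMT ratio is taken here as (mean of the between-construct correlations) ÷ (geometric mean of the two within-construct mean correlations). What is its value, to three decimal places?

Between-construct mean = 2.70/12 = 0.2250.
Mean within-SQ = 3.68/6 = 0.6133; mean within-HL = 1.66/3 = 0.5533.
Geometric mean = √(0.6133 × 0.5533) = 0.5825.
HTMT = 0.2250 / 0.5825 = 0.386.

0.386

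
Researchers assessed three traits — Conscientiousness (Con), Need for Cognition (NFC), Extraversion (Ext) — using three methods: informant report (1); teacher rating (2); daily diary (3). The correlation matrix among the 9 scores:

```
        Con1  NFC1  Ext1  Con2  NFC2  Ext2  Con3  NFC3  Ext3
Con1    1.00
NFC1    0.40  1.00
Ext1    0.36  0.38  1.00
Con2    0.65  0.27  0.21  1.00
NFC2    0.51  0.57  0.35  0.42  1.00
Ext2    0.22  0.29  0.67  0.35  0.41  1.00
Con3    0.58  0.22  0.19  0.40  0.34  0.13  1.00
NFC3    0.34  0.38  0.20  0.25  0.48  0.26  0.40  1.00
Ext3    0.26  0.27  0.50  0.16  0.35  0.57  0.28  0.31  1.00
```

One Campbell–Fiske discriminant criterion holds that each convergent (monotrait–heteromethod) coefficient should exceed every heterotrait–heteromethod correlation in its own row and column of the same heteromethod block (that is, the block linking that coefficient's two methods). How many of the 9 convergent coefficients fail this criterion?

Convergent coefficients and their comparison sets:
Con (methods 1·2): 0.65 vs {0.51, 0.27, 0.22, 0.21} → pass.
Con (methods 1·3): 0.58 vs {0.34, 0.22, 0.26, 0.19} → pass.
Con (methods 2·3): 0.40 vs {0.25, 0.34, 0.16, 0.13} → pass.
NFC (methods 1·2): 0.57 vs {0.27, 0.51, 0.29, 0.35} → pass.
NFC (methods 1·3): 0.38 vs {0.22, 0.34, 0.27, 0.20} → pass.
NFC (methods 2·3): 0.48 vs {0.34, 0.25, 0.35, 0.26} → pass.
Ext (methods 1·2): 0.67 vs {0.21, 0.22, 0.35, 0.29} → pass.
Ext (methods 1·3): 0.50 vs {0.19, 0.26, 0.20, 0.27} → pass.
Ext (methods 2·3): 0.57 vs {0.13, 0.16, 0.26, 0.35} → pass.
0 of 9 fail.

0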